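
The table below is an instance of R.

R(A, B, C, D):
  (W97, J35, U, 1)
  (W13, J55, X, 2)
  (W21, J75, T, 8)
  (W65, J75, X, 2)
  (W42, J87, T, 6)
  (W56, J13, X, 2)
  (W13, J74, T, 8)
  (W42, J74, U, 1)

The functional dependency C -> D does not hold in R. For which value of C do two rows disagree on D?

C=U: 2 rows → D = 1, 1 ✓
C=X: 3 rows → D = 2, 2, 2 ✓
C=T: 3 rows → D takes values {8, 6} — violation
The only C value with inconsistent D is C=T.

T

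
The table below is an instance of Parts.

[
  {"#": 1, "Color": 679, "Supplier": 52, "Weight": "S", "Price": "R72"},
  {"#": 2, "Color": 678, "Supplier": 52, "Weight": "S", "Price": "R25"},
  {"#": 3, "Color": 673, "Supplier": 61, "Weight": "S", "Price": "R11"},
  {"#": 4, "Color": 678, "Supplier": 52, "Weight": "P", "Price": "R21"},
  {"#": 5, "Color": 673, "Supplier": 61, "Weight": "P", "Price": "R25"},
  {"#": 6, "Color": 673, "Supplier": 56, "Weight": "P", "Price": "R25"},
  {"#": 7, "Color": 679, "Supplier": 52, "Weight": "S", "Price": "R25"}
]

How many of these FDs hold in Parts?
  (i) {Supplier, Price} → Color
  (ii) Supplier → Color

(i) {Supplier, Price} → Color: (Supplier=52, Price=R25): rows 2, 7 → Color takes values {678, 679} — violation — fails.
(ii) Supplier → Color: Supplier=52: rows 1, 2, 4, 7 → Color takes values {679, 678} — violation — fails.
None of the 2 dependencies hold.

0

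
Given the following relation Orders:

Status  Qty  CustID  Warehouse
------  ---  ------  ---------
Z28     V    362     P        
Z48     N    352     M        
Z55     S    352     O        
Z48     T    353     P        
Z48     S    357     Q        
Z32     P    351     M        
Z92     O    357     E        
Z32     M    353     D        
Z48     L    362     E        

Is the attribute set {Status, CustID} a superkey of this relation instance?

Yes

All 9 rows have distinct {Status, CustID} values, so {Status, CustID} → (all attributes) holds and {Status, CustID} is a superkey.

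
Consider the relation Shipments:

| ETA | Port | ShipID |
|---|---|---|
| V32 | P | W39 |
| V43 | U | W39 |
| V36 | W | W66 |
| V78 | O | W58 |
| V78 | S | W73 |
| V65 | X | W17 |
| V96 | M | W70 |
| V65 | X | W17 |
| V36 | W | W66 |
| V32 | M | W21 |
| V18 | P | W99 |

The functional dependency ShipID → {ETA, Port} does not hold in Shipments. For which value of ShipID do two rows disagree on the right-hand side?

W39

ShipID=W39: 2 rows → {ETA,Port} takes values {(V32, P), (V43, U)} — violation
ShipID=W66: 2 rows → {ETA,Port} = (V36, W), (V36, W) ✓
ShipID=W58: 1 row → {ETA,Port} = (V78, O) ✓
ShipID=W73: 1 row → {ETA,Port} = (V78, S) ✓
ShipID=W17: 2 rows → {ETA,Port} = (V65, X), (V65, X) ✓
ShipID=W70: 1 row → {ETA,Port} = (V96, M) ✓
ShipID=W21: 1 row → {ETA,Port} = (V32, M) ✓
ShipID=W99: 1 row → {ETA,Port} = (V18, P) ✓
The only ShipID value with inconsistent RHS is ShipID=W39.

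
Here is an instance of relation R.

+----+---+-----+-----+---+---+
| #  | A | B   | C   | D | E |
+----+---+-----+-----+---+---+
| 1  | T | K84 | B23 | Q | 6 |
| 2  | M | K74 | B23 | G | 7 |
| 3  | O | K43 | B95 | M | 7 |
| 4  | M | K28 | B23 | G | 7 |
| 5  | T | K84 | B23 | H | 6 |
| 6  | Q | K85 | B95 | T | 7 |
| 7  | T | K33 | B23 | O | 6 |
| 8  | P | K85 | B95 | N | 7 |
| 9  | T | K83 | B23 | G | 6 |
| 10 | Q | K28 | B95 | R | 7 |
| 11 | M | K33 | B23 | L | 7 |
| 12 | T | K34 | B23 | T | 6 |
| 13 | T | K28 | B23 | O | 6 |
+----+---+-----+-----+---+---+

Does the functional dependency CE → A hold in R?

(C=B23, E=6): rows 1, 5, 7, 9, 12, 13 → A = T, T, T, T, T, T ✓
(C=B23, E=7): rows 2, 4, 11 → A = M, M, M ✓
(C=B95, E=7): rows 3, 6, 8, 10 → A takes values {O, Q, P} — violation
Two rows agree on CE but differ on A, so CE → A does not hold.

No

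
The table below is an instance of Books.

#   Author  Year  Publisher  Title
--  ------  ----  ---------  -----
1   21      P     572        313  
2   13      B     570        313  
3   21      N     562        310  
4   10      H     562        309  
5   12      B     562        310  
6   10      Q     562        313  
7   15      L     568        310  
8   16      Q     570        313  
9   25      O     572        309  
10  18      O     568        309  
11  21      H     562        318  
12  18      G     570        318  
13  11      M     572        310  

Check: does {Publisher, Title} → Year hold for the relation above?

(Publisher=572, Title=313): row 1 → Year = P ✓
(Publisher=570, Title=313): rows 2, 8 → Year takes values {B, Q} — violation
(Publisher=562, Title=310): rows 3, 5 → Year takes values {N, B} — violation
(Publisher=562, Title=309): row 4 → Year = H ✓
(Publisher=562, Title=313): row 6 → Year = Q ✓
(Publisher=568, Title=310): row 7 → Year = L ✓
(Publisher=572, Title=309): row 9 → Year = O ✓
(Publisher=568, Title=309): row 10 → Year = O ✓
(Publisher=562, Title=318): row 11 → Year = H ✓
(Publisher=570, Title=318): row 12 → Year = G ✓
(Publisher=572, Title=310): row 13 → Year = M ✓
Two rows agree on {Publisher, Title} but differ on Year, so {Publisher, Title} → Year does not hold.

No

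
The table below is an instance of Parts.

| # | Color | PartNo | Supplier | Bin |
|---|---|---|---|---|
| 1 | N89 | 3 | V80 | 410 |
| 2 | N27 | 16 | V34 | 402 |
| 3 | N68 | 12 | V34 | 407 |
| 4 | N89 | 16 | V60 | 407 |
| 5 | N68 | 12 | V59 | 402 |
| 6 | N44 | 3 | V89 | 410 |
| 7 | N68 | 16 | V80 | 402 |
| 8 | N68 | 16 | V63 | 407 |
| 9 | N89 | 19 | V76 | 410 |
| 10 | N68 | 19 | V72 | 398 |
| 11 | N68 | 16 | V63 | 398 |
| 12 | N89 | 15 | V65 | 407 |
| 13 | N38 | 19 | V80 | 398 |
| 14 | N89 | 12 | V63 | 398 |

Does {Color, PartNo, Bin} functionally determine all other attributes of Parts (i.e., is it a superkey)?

Yes

All 14 rows have distinct {Color, PartNo, Bin} values, so {Color, PartNo, Bin} → (all attributes) holds and {Color, PartNo, Bin} is a superkey.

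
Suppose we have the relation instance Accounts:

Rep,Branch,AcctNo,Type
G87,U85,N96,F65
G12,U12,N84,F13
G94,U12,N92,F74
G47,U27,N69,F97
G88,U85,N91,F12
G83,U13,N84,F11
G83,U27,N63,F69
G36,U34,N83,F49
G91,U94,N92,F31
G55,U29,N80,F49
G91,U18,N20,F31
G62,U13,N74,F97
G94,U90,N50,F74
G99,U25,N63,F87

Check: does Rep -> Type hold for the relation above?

No

Rep=G87: 1 row → Type = F65 ✓
Rep=G12: 1 row → Type = F13 ✓
Rep=G94: 2 rows → Type = F74, F74 ✓
Rep=G47: 1 row → Type = F97 ✓
Rep=G88: 1 row → Type = F12 ✓
Rep=G83: 2 rows → Type takes values {F11, F69} — violation
Rep=G36: 1 row → Type = F49 ✓
Rep=G91: 2 rows → Type = F31, F31 ✓
Rep=G55: 1 row → Type = F49 ✓
Rep=G62: 1 row → Type = F97 ✓
Rep=G99: 1 row → Type = F87 ✓
Two rows agree on Rep but differ on Type, so Rep -> Type does not hold.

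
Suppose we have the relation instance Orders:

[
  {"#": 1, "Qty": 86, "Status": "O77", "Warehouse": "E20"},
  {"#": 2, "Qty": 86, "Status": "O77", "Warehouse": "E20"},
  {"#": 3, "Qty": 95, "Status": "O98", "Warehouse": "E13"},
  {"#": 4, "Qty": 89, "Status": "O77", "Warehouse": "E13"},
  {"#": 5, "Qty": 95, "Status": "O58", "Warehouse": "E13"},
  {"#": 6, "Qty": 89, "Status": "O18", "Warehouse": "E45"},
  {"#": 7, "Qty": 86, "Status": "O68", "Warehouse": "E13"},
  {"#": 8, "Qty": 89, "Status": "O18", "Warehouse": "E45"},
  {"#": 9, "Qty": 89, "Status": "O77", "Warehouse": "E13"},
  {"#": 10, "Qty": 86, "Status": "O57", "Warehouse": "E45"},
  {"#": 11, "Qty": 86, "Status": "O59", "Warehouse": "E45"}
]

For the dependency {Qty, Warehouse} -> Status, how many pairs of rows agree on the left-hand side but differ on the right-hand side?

(Qty=86, Warehouse=E20): all 2 rows agree on Status — 0 pairs.
(Qty=95, Warehouse=E13): violating pairs (3,5) — 1 pair.
(Qty=89, Warehouse=E13): all 2 rows agree on Status — 0 pairs.
(Qty=89, Warehouse=E45): all 2 rows agree on Status — 0 pairs.
(Qty=86, Warehouse=E45): violating pairs (10,11) — 1 pair.

2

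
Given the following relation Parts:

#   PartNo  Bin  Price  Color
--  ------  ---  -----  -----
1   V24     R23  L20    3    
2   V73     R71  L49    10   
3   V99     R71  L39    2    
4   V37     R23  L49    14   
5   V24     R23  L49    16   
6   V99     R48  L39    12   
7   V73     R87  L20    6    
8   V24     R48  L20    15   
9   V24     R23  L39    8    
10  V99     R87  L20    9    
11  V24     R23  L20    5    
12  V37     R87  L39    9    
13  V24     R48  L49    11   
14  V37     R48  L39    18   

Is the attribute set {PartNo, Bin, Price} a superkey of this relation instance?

Rows 1 and 11 have the same {PartNo, Bin, Price} value (PartNo=V24, Bin=R23, Price=L20) but are distinct tuples, so {PartNo, Bin, Price} does not determine every attribute — not a superkey.

No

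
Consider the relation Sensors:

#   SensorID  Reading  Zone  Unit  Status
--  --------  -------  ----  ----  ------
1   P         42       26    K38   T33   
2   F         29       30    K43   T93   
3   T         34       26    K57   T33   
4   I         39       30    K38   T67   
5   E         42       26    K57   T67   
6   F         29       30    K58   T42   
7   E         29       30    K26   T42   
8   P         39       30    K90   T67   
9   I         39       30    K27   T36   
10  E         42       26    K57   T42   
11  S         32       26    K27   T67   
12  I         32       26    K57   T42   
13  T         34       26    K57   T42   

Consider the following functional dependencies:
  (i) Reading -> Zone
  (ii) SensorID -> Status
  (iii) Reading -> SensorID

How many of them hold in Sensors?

1

(i) Reading -> Zone: every LHS value maps to a single RHS value — holds.
(ii) SensorID -> Status: SensorID=P: rows 1, 8 → Status takes values {T33, T67} — violation; SensorID=F: rows 2, 6 → Status takes values {T93, T42} — violation; SensorID=T: rows 3, 13 → Status takes values {T33, T42} — violation; SensorID=I: rows 4, 9, 12 → Status takes values {T67, T36, T42} — violation; SensorID=E: rows 5, 7, 10 → Status takes values {T67, T42} — violation — fails.
(iii) Reading -> SensorID: Reading=42: rows 1, 5, 10 → SensorID takes values {P, E} — violation; Reading=29: rows 2, 6, 7 → SensorID takes values {F, E} — violation; Reading=39: rows 4, 8, 9 → SensorID takes values {I, P} — violation; Reading=32: rows 11, 12 → SensorID takes values {S, I} — violation — fails.
1 of the 3 dependencies holds.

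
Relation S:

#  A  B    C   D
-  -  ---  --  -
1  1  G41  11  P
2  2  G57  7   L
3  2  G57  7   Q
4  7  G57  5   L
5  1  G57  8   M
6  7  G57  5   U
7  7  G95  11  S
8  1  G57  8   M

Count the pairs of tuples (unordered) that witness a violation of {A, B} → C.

(A=2, B=G57): all 2 rows agree on C — 0 pairs.
(A=7, B=G57): all 2 rows agree on C — 0 pairs.
(A=1, B=G57): all 2 rows agree on C — 0 pairs.

0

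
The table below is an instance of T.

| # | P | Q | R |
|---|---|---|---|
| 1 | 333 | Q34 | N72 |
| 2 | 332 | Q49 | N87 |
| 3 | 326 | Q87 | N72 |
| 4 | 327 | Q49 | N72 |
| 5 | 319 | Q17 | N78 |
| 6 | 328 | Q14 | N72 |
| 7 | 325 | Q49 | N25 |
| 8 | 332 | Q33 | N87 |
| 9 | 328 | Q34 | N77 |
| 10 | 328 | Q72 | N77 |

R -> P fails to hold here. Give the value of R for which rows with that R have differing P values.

N72

R=N72: rows 1, 3, 4, 6 → P takes values {333, 326, 327, 328} — violation
R=N87: rows 2, 8 → P = 332, 332 ✓
R=N78: row 5 → P = 319 ✓
R=N25: row 7 → P = 325 ✓
R=N77: rows 9, 10 → P = 328, 328 ✓
The only R value with inconsistent P is R=N72.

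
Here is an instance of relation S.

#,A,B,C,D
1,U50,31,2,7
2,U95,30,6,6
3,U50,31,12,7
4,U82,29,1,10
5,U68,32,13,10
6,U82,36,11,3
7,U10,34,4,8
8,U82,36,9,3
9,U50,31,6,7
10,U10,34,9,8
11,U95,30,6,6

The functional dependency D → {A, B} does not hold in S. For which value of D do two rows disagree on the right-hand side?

10

D=7: rows 1, 3, 9 → {A,B} = (U50, 31), (U50, 31), (U50, 31) ✓
D=6: rows 2, 11 → {A,B} = (U95, 30), (U95, 30) ✓
D=10: rows 4, 5 → {A,B} takes values {(U82, 29), (U68, 32)} — violation
D=3: rows 6, 8 → {A,B} = (U82, 36), (U82, 36) ✓
D=8: rows 7, 10 → {A,B} = (U10, 34), (U10, 34) ✓
The only D value with inconsistent RHS is D=10.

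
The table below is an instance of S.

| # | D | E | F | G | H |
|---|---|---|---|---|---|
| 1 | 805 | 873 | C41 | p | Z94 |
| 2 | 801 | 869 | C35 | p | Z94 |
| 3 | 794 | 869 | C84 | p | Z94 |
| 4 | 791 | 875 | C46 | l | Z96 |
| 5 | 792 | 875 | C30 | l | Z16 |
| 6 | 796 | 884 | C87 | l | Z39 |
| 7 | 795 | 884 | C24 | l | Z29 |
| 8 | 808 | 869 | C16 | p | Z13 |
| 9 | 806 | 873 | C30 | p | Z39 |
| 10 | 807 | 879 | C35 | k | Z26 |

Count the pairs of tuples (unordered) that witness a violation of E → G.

E=873: all 2 rows agree on G — 0 pairs.
E=869: all 3 rows agree on G — 0 pairs.
E=875: all 2 rows agree on G — 0 pairs.
E=884: all 2 rows agree on G — 0 pairs.

0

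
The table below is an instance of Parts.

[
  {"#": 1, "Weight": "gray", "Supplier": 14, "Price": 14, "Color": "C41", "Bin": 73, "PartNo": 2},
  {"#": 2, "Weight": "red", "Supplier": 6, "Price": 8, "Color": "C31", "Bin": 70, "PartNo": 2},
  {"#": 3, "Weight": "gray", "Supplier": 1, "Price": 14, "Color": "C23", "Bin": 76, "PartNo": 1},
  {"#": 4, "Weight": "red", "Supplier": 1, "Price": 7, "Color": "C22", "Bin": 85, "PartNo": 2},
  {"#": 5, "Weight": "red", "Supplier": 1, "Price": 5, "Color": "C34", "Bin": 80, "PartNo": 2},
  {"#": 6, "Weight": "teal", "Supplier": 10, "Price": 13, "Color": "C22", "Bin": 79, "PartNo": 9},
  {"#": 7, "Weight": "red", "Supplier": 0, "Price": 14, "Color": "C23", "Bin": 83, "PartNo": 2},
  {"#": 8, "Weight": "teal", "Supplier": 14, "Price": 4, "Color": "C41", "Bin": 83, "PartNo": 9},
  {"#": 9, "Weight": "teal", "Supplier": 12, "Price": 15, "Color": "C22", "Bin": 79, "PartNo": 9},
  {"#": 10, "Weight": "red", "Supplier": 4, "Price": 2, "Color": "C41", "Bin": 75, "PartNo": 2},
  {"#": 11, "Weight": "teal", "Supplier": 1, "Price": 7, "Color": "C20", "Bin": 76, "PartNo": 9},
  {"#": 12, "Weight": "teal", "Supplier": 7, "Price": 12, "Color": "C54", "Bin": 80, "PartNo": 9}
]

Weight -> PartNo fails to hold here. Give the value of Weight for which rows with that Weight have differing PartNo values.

gray

Weight=gray: rows 1, 3 → PartNo takes values {2, 1} — violation
Weight=red: rows 2, 4, 5, 7, 10 → PartNo = 2, 2, 2, 2, 2 ✓
Weight=teal: rows 6, 8, 9, 11, 12 → PartNo = 9, 9, 9, 9, 9 ✓
The only Weight value with inconsistent PartNo is Weight=gray.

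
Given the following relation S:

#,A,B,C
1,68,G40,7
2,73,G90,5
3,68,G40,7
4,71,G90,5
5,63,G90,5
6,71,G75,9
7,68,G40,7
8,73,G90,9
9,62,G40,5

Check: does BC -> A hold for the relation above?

(B=G40, C=7): rows 1, 3, 7 → A = 68, 68, 68 ✓
(B=G90, C=5): rows 2, 4, 5 → A takes values {73, 71, 63} — violation
(B=G75, C=9): row 6 → A = 71 ✓
(B=G90, C=9): row 8 → A = 73 ✓
(B=G40, C=5): row 9 → A = 62 ✓
Two rows agree on BC but differ on A, so BC -> A does not hold.

No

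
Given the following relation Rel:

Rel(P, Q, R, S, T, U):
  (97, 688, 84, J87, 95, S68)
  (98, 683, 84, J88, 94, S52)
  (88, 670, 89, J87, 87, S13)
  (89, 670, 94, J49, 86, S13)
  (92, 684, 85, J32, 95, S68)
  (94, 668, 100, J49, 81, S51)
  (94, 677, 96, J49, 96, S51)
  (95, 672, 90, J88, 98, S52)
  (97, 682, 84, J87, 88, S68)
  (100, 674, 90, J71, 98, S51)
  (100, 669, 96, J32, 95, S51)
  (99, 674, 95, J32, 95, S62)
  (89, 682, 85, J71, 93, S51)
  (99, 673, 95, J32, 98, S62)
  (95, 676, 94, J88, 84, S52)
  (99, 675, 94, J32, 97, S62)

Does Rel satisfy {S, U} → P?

(S=J87, U=S68): 2 rows → P = 97, 97 ✓
(S=J88, U=S52): 3 rows → P takes values {98, 95} — violation
(S=J87, U=S13): 1 row → P = 88 ✓
(S=J49, U=S13): 1 row → P = 89 ✓
(S=J32, U=S68): 1 row → P = 92 ✓
(S=J49, U=S51): 2 rows → P = 94, 94 ✓
(S=J71, U=S51): 2 rows → P takes values {100, 89} — violation
(S=J32, U=S51): 1 row → P = 100 ✓
(S=J32, U=S62): 3 rows → P = 99, 99, 99 ✓
Two rows agree on {S, U} but differ on P, so {S, U} → P does not hold.

No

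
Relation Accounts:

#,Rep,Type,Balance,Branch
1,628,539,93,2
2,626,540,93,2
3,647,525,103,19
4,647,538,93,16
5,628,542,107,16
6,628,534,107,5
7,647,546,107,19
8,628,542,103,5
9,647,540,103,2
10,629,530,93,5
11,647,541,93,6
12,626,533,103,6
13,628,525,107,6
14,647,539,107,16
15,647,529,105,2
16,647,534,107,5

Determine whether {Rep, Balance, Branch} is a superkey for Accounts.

Yes

All 16 rows have distinct {Rep, Balance, Branch} values, so {Rep, Balance, Branch} → (all attributes) holds and {Rep, Balance, Branch} is a superkey.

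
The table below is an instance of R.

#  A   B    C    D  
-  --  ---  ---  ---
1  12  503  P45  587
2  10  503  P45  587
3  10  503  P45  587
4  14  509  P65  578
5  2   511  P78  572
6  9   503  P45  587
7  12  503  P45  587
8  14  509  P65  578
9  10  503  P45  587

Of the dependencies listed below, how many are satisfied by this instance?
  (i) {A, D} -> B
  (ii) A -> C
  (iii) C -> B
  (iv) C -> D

(i) {A, D} -> B: every LHS value maps to a single RHS value — holds.
(ii) A -> C: every LHS value maps to a single RHS value — holds.
(iii) C -> B: every LHS value maps to a single RHS value — holds.
(iv) C -> D: every LHS value maps to a single RHS value — holds.
4 of the 4 dependencies hold.

4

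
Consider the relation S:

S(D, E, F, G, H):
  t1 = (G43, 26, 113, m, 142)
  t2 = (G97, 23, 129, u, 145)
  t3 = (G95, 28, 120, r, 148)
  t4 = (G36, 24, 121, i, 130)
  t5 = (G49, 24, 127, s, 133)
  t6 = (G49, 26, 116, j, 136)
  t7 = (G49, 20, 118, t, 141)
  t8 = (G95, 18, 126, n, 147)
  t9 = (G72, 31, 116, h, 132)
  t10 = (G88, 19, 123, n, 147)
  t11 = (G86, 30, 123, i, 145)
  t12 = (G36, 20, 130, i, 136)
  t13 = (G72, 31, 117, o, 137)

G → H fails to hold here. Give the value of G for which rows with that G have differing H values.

i

G=m: row 1 → H = 142 ✓
G=u: row 2 → H = 145 ✓
G=r: row 3 → H = 148 ✓
G=i: rows 4, 11, 12 → H takes values {130, 145, 136} — violation
G=s: row 5 → H = 133 ✓
G=j: row 6 → H = 136 ✓
G=t: row 7 → H = 141 ✓
G=n: rows 8, 10 → H = 147, 147 ✓
G=h: row 9 → H = 132 ✓
G=o: row 13 → H = 137 ✓
The only G value with inconsistent H is G=i.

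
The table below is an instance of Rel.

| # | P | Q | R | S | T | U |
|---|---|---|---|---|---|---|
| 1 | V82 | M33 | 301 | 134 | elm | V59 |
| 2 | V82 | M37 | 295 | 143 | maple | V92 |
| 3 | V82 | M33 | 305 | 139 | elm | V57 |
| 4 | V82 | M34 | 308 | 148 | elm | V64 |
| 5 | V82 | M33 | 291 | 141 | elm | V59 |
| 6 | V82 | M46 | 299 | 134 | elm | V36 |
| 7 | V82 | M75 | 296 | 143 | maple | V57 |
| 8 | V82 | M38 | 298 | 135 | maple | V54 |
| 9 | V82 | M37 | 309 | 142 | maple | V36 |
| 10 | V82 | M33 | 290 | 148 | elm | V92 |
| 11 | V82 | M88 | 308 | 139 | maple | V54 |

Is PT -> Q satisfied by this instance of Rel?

No

(P=V82, T=elm): rows 1, 3, 4, 5, 6, 10 → Q takes values {M33, M34, M46} — violation
(P=V82, T=maple): rows 2, 7, 8, 9, 11 → Q takes values {M37, M75, M38, M88} — violation
Two rows agree on PT but differ on Q, so PT -> Q does not hold.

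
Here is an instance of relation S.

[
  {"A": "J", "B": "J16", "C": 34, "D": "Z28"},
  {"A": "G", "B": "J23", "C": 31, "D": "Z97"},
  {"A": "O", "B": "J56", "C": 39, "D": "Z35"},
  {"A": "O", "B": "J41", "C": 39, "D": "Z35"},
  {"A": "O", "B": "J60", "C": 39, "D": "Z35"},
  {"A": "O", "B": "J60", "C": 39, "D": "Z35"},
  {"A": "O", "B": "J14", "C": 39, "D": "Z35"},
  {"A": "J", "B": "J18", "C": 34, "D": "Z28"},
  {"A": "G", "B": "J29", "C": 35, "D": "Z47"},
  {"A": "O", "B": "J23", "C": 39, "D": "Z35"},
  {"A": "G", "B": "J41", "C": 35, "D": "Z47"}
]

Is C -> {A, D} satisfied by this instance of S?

C=34: 2 rows → {A,D} = (J, Z28), (J, Z28) ✓
C=31: 1 row → {A,D} = (G, Z97) ✓
C=39: 6 rows → {A,D} = (O, Z35), (O, Z35), (O, Z35), (O, Z35), (O, Z35), (O, Z35) ✓
C=35: 2 rows → {A,D} = (G, Z47), (G, Z47) ✓
Every C value is associated with a single {A, D} value, so C -> {A, D} holds.

Yes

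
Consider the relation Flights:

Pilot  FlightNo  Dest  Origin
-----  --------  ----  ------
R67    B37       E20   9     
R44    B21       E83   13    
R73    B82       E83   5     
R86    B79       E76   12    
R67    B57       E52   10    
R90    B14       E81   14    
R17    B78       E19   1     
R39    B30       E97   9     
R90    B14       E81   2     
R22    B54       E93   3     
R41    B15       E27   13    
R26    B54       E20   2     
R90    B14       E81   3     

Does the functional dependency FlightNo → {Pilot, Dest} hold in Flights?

No

FlightNo=B37: 1 row → {Pilot,Dest} = (R67, E20) ✓
FlightNo=B21: 1 row → {Pilot,Dest} = (R44, E83) ✓
FlightNo=B82: 1 row → {Pilot,Dest} = (R73, E83) ✓
FlightNo=B79: 1 row → {Pilot,Dest} = (R86, E76) ✓
FlightNo=B57: 1 row → {Pilot,Dest} = (R67, E52) ✓
FlightNo=B14: 3 rows → {Pilot,Dest} = (R90, E81), (R90, E81), (R90, E81) ✓
FlightNo=B78: 1 row → {Pilot,Dest} = (R17, E19) ✓
FlightNo=B30: 1 row → {Pilot,Dest} = (R39, E97) ✓
FlightNo=B54: 2 rows → {Pilot,Dest} takes values {(R22, E93), (R26, E20)} — violation
FlightNo=B15: 1 row → {Pilot,Dest} = (R41, E27) ✓
Two rows agree on FlightNo but differ on {Pilot, Dest}, so FlightNo → {Pilot, Dest} does not hold.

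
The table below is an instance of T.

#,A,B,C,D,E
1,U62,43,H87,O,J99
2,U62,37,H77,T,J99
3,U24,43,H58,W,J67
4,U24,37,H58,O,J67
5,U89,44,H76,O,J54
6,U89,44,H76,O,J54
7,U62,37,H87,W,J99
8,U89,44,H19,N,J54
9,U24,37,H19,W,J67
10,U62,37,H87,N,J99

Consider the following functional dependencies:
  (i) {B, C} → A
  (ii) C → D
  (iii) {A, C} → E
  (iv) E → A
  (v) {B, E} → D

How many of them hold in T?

(i) {B, C} → A: every LHS value maps to a single RHS value — holds.
(ii) C → D: C=H87: rows 1, 7, 10 → D takes values {O, W, N} — violation; C=H58: rows 3, 4 → D takes values {W, O} — violation; C=H19: rows 8, 9 → D takes values {N, W} — violation — fails.
(iii) {A, C} → E: every LHS value maps to a single RHS value — holds.
(iv) E → A: every LHS value maps to a single RHS value — holds.
(v) {B, E} → D: (B=37, E=J99): rows 2, 7, 10 → D takes values {T, W, N} — violation; (B=37, E=J67): rows 4, 9 → D takes values {O, W} — violation; (B=44, E=J54): rows 5, 6, 8 → D takes values {O, N} — violation — fails.
3 of the 5 dependencies hold.

3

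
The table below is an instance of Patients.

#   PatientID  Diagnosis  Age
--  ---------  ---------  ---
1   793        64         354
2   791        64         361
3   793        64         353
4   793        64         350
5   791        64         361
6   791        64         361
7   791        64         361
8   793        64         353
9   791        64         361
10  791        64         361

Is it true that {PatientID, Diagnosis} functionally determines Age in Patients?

(PatientID=793, Diagnosis=64): rows 1, 3, 4, 8 → Age takes values {354, 353, 350} — violation
(PatientID=791, Diagnosis=64): rows 2, 5, 6, 7, 9, 10 → Age = 361, 361, 361, 361, 361, 361 ✓
Two rows agree on {PatientID, Diagnosis} but differ on Age, so {PatientID, Diagnosis} → Age does not hold.

No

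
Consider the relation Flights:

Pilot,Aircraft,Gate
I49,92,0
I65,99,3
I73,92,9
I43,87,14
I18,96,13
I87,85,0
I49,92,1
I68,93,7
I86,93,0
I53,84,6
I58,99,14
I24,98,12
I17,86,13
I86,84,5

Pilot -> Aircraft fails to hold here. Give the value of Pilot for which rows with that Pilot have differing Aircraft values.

I86

Pilot=I49: 2 rows → Aircraft = 92, 92 ✓
Pilot=I65: 1 row → Aircraft = 99 ✓
Pilot=I73: 1 row → Aircraft = 92 ✓
Pilot=I43: 1 row → Aircraft = 87 ✓
Pilot=I18: 1 row → Aircraft = 96 ✓
Pilot=I87: 1 row → Aircraft = 85 ✓
Pilot=I68: 1 row → Aircraft = 93 ✓
Pilot=I86: 2 rows → Aircraft takes values {93, 84} — violation
Pilot=I53: 1 row → Aircraft = 84 ✓
Pilot=I58: 1 row → Aircraft = 99 ✓
Pilot=I24: 1 row → Aircraft = 98 ✓
Pilot=I17: 1 row → Aircraft = 86 ✓
The only Pilot value with inconsistent Aircraft is Pilot=I86.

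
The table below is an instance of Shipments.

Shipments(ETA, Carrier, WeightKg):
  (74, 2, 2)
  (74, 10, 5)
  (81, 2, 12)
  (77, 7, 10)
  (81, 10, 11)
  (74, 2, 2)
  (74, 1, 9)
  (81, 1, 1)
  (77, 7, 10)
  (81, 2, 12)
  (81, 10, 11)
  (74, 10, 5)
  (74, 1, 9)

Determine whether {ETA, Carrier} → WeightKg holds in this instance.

Yes

(ETA=74, Carrier=2): 2 rows → WeightKg = 2, 2 ✓
(ETA=74, Carrier=10): 2 rows → WeightKg = 5, 5 ✓
(ETA=81, Carrier=2): 2 rows → WeightKg = 12, 12 ✓
(ETA=77, Carrier=7): 2 rows → WeightKg = 10, 10 ✓
(ETA=81, Carrier=10): 2 rows → WeightKg = 11, 11 ✓
(ETA=74, Carrier=1): 2 rows → WeightKg = 9, 9 ✓
(ETA=81, Carrier=1): 1 row → WeightKg = 1 ✓
Every {ETA, Carrier} value is associated with a single WeightKg value, so {ETA, Carrier} → WeightKg holds.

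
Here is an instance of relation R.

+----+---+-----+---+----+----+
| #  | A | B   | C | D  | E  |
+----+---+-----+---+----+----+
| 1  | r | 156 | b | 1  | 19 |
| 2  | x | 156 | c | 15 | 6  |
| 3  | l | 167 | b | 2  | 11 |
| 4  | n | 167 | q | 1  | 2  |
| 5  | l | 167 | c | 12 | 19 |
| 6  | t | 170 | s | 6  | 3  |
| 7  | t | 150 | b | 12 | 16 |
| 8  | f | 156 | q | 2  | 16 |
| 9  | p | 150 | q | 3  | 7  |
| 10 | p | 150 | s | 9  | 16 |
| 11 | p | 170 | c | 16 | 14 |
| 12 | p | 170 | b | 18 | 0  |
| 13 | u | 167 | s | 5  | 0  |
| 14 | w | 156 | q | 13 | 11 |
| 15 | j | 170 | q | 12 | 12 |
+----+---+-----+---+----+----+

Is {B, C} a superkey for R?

Rows 8 and 14 have the same {B, C} value (B=156, C=q) but are distinct tuples, so {B, C} does not determine every attribute — not a superkey.

No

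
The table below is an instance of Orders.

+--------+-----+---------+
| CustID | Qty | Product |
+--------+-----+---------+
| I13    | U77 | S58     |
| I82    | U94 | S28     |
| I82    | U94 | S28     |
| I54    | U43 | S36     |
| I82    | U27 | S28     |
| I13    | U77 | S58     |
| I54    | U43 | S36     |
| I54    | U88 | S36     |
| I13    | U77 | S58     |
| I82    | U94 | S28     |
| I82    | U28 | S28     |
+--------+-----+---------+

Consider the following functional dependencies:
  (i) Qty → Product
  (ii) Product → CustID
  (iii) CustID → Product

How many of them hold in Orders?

(i) Qty → Product: every LHS value maps to a single RHS value — holds.
(ii) Product → CustID: every LHS value maps to a single RHS value — holds.
(iii) CustID → Product: every LHS value maps to a single RHS value — holds.
3 of the 3 dependencies hold.

3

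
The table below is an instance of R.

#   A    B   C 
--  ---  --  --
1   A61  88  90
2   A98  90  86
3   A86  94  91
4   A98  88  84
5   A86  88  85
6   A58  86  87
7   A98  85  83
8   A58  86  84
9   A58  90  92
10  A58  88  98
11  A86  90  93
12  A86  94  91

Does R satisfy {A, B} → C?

(A=A61, B=88): row 1 → C = 90 ✓
(A=A98, B=90): row 2 → C = 86 ✓
(A=A86, B=94): rows 3, 12 → C = 91, 91 ✓
(A=A98, B=88): row 4 → C = 84 ✓
(A=A86, B=88): row 5 → C = 85 ✓
(A=A58, B=86): rows 6, 8 → C takes values {87, 84} — violation
(A=A98, B=85): row 7 → C = 83 ✓
(A=A58, B=90): row 9 → C = 92 ✓
(A=A58, B=88): row 10 → C = 98 ✓
(A=A86, B=90): row 11 → C = 93 ✓
Two rows agree on {A, B} but differ on C, so {A, B} → C does not hold.

No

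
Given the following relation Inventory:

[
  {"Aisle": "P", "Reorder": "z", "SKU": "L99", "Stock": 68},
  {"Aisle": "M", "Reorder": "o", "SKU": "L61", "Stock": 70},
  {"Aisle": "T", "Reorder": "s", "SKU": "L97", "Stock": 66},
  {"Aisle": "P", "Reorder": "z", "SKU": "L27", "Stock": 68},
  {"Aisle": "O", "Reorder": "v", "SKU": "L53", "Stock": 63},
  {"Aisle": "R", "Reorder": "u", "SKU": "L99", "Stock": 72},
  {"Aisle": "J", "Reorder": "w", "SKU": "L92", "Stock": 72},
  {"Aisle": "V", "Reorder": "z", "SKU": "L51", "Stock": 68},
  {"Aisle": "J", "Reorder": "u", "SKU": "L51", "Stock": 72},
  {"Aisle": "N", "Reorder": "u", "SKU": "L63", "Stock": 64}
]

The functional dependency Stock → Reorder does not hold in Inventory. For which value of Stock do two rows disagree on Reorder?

Stock=68: 3 rows → Reorder = z, z, z ✓
Stock=70: 1 row → Reorder = o ✓
Stock=66: 1 row → Reorder = s ✓
Stock=63: 1 row → Reorder = v ✓
Stock=72: 3 rows → Reorder takes values {u, w} — violation
Stock=64: 1 row → Reorder = u ✓
The only Stock value with inconsistent Reorder is Stock=72.

72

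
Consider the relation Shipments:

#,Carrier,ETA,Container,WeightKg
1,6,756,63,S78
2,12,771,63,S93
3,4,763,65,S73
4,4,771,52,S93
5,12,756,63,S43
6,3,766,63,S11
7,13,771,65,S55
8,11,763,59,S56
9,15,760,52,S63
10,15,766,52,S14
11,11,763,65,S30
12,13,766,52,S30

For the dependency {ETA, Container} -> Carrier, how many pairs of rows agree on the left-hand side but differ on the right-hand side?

(ETA=756, Container=63): violating pairs (1,5) — 1 pair.
(ETA=763, Container=65): violating pairs (3,11) — 1 pair.
(ETA=766, Container=52): violating pairs (10,12) — 1 pair.

3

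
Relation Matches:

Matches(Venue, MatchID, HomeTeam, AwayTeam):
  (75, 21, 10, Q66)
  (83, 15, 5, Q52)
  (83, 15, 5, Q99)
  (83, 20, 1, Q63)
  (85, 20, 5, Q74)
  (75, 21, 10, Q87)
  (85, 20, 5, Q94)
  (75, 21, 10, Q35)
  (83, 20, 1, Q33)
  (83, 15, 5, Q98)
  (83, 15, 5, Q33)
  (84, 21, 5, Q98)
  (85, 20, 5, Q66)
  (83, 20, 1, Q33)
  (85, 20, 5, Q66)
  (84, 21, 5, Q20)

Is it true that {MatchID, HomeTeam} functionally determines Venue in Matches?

Yes

(MatchID=21, HomeTeam=10): 3 rows → Venue = 75, 75, 75 ✓
(MatchID=15, HomeTeam=5): 4 rows → Venue = 83, 83, 83, 83 ✓
(MatchID=20, HomeTeam=1): 3 rows → Venue = 83, 83, 83 ✓
(MatchID=20, HomeTeam=5): 4 rows → Venue = 85, 85, 85, 85 ✓
(MatchID=21, HomeTeam=5): 2 rows → Venue = 84, 84 ✓
Every {MatchID, HomeTeam} value is associated with a single Venue value, so {MatchID, HomeTeam} → Venue holds.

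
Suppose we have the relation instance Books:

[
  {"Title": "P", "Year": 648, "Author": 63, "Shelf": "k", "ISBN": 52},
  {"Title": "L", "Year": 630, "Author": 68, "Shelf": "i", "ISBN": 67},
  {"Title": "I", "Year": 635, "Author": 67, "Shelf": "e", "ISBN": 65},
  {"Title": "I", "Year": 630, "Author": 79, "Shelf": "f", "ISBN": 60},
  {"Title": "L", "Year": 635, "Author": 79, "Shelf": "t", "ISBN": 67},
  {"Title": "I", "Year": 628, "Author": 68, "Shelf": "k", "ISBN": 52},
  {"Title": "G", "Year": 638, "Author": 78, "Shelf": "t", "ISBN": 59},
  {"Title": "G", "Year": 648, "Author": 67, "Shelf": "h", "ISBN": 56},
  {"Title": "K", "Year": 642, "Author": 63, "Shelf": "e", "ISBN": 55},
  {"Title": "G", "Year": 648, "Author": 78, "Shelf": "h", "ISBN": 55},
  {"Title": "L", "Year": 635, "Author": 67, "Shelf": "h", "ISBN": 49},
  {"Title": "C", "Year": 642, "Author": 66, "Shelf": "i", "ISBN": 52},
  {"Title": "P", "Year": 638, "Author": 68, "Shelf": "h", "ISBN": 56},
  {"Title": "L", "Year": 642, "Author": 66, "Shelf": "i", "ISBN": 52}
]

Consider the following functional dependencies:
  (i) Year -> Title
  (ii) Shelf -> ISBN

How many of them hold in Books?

(i) Year -> Title: Year=648: 3 rows → Title takes values {P, G} — violation; Year=630: 2 rows → Title takes values {L, I} — violation; Year=635: 3 rows → Title takes values {I, L} — violation; Year=638: 2 rows → Title takes values {G, P} — violation; Year=642: 3 rows → Title takes values {K, C, L} — violation — fails.
(ii) Shelf -> ISBN: Shelf=i: 3 rows → ISBN takes values {67, 52} — violation; Shelf=e: 2 rows → ISBN takes values {65, 55} — violation; Shelf=t: 2 rows → ISBN takes values {67, 59} — violation; Shelf=h: 4 rows → ISBN takes values {56, 55, 49} — violation — fails.
None of the 2 dependencies hold.

0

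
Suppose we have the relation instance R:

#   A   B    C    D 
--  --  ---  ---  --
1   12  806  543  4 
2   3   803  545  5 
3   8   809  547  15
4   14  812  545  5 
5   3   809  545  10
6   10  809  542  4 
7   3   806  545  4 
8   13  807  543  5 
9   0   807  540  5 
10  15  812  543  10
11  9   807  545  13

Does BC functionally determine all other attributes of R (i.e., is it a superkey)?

Yes

All 11 rows have distinct BC values, so BC → (all attributes) holds and BC is a superkey.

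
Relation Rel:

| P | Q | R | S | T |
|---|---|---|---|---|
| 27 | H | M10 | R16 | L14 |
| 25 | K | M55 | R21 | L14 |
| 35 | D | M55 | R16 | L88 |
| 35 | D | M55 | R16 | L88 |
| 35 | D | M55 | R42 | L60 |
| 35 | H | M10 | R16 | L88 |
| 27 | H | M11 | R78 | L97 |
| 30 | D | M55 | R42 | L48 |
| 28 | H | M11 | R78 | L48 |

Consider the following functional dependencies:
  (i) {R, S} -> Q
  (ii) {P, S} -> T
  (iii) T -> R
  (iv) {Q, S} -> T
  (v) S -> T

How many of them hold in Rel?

2

(i) {R, S} -> Q: every LHS value maps to a single RHS value — holds.
(ii) {P, S} -> T: every LHS value maps to a single RHS value — holds.
(iii) T -> R: T=L14: 2 rows → R takes values {M10, M55} — violation; T=L88: 3 rows → R takes values {M55, M10} — violation; T=L48: 2 rows → R takes values {M55, M11} — violation — fails.
(iv) {Q, S} -> T: (Q=H, S=R16): 2 rows → T takes values {L14, L88} — violation; (Q=D, S=R42): 2 rows → T takes values {L60, L48} — violation; (Q=H, S=R78): 2 rows → T takes values {L97, L48} — violation — fails.
(v) S -> T: S=R16: 4 rows → T takes values {L14, L88} — violation; S=R42: 2 rows → T takes values {L60, L48} — violation; S=R78: 2 rows → T takes values {L97, L48} — violation — fails.
2 of the 5 dependencies hold.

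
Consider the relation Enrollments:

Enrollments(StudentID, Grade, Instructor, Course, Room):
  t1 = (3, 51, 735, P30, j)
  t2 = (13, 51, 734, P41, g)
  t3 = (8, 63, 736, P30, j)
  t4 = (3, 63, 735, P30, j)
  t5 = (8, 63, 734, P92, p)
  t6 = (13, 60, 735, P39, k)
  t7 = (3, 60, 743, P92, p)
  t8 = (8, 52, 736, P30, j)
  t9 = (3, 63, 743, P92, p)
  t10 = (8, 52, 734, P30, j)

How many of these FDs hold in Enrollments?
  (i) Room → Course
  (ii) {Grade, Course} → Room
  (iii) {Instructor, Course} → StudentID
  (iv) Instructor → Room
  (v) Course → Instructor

(i) Room → Course: every LHS value maps to a single RHS value — holds.
(ii) {Grade, Course} → Room: every LHS value maps to a single RHS value — holds.
(iii) {Instructor, Course} → StudentID: every LHS value maps to a single RHS value — holds.
(iv) Instructor → Room: Instructor=735: rows 1, 4, 6 → Room takes values {j, k} — violation; Instructor=734: rows 2, 5, 10 → Room takes values {g, p, j} — violation — fails.
(v) Course → Instructor: Course=P30: rows 1, 3, 4, 8, 10 → Instructor takes values {735, 736, 734} — violation; Course=P92: rows 5, 7, 9 → Instructor takes values {734, 743} — violation — fails.
3 of the 5 dependencies hold.

3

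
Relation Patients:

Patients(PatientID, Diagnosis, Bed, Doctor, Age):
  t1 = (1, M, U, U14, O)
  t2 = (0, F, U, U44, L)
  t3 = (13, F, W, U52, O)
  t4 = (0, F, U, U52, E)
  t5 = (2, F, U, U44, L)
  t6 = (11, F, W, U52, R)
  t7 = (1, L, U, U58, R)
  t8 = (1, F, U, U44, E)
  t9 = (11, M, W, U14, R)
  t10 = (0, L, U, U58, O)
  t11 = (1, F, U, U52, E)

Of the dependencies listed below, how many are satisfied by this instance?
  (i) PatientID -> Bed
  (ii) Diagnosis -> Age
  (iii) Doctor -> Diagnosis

2

(i) PatientID -> Bed: every LHS value maps to a single RHS value — holds.
(ii) Diagnosis -> Age: Diagnosis=M: rows 1, 9 → Age takes values {O, R} — violation; Diagnosis=F: rows 2, 3, 4, 5, 6, 8, 11 → Age takes values {L, O, E, R} — violation; Diagnosis=L: rows 7, 10 → Age takes values {R, O} — violation — fails.
(iii) Doctor -> Diagnosis: every LHS value maps to a single RHS value — holds.
2 of the 3 dependencies hold.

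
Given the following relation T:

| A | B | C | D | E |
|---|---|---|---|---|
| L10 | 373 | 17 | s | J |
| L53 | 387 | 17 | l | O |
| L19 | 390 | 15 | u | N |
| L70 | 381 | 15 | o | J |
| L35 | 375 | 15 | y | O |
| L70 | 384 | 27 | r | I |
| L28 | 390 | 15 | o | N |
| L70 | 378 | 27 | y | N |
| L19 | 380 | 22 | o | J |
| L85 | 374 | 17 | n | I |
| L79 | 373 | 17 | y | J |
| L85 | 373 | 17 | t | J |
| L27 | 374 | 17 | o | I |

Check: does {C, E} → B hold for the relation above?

Yes

(C=17, E=J): 3 rows → B = 373, 373, 373 ✓
(C=17, E=O): 1 row → B = 387 ✓
(C=15, E=N): 2 rows → B = 390, 390 ✓
(C=15, E=J): 1 row → B = 381 ✓
(C=15, E=O): 1 row → B = 375 ✓
(C=27, E=I): 1 row → B = 384 ✓
(C=27, E=N): 1 row → B = 378 ✓
(C=22, E=J): 1 row → B = 380 ✓
(C=17, E=I): 2 rows → B = 374, 374 ✓
Every {C, E} value is associated with a single B value, so {C, E} → B holds.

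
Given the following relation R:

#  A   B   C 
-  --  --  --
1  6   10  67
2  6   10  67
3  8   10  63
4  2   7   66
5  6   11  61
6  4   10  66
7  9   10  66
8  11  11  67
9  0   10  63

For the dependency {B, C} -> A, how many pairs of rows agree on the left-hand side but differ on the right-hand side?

2

(B=10, C=67): all 2 rows agree on A — 0 pairs.
(B=10, C=63): violating pairs (3,9) — 1 pair.
(B=10, C=66): violating pairs (6,7) — 1 pair.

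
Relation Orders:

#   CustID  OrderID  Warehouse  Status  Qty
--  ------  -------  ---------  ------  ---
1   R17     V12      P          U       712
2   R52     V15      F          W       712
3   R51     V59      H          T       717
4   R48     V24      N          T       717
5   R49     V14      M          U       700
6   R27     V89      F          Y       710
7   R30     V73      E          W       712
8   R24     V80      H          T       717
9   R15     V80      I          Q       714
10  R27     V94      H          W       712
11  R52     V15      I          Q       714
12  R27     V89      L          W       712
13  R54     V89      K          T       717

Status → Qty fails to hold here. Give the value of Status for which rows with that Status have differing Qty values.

Status=U: rows 1, 5 → Qty takes values {712, 700} — violation
Status=W: rows 2, 7, 10, 12 → Qty = 712, 712, 712, 712 ✓
Status=T: rows 3, 4, 8, 13 → Qty = 717, 717, 717, 717 ✓
Status=Y: row 6 → Qty = 710 ✓
Status=Q: rows 9, 11 → Qty = 714, 714 ✓
The only Status value with inconsistent Qty is Status=U.

U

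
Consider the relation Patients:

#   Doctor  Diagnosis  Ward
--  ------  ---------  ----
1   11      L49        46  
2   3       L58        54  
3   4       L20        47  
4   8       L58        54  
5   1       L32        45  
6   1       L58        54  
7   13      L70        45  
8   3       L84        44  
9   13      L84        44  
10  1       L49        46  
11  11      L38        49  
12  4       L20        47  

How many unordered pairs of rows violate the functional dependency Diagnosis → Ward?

0

Diagnosis=L49: all 2 rows agree on Ward — 0 pairs.
Diagnosis=L58: all 3 rows agree on Ward — 0 pairs.
Diagnosis=L20: all 2 rows agree on Ward — 0 pairs.
Diagnosis=L84: all 2 rows agree on Ward — 0 pairs.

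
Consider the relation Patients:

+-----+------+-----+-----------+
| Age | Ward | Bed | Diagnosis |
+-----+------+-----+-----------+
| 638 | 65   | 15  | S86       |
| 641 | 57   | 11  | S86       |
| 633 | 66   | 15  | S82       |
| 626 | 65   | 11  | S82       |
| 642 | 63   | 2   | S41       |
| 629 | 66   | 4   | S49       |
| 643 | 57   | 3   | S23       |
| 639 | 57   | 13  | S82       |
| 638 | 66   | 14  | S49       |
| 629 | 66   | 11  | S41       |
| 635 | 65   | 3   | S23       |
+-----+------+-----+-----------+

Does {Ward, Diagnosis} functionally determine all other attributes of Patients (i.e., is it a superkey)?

No

Two distinct rows share (Ward=66, Diagnosis=S49), so {Ward, Diagnosis} does not determine every attribute — not a superkey.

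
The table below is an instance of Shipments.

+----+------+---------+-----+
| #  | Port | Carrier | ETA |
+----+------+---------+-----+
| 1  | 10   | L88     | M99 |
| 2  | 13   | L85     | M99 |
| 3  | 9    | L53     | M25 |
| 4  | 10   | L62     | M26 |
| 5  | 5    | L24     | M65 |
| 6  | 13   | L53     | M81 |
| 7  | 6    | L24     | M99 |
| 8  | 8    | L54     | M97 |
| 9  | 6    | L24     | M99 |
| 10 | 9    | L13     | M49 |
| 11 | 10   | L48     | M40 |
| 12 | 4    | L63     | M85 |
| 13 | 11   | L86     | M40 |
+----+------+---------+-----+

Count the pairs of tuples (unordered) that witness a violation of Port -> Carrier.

Port=10: violating pairs (1,4), (1,11), (4,11) — 3 pairs.
Port=13: violating pairs (2,6) — 1 pair.
Port=9: violating pairs (3,10) — 1 pair.
Port=6: all 2 rows agree on Carrier — 0 pairs.

5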